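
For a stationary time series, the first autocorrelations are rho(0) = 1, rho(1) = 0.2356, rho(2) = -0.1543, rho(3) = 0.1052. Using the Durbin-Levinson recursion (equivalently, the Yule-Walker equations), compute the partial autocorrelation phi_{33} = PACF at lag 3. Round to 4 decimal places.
\phi_{33} = 0.2249

The PACF at lag k is phi_{kk}, the last component of the solution
to the Yule-Walker system G_k phi = r_k where
  (G_k)_{ij} = rho(|i - j|), (r_k)_i = rho(i), i,j = 1..k.
Equivalently, Durbin-Levinson gives phi_{kk} iteratively:
  phi_{11} = rho(1)
  phi_{kk} = [rho(k) - sum_{j=1..k-1} phi_{k-1,j} rho(k-j)]
            / [1 - sum_{j=1..k-1} phi_{k-1,j} rho(j)],
  phi_{k,j} = phi_{k-1,j} - phi_{kk} phi_{k-1,k-j},  j = 1..k-1.
Step k = 1:
  phi_11 = rho(1) = 0.2356.
Step k = 2:
  phi_22 = [rho(2) - phi_11 rho(1)] / [1 - phi_11 rho(1)] = [-0.1543 - (0.2356)(0.2356)] / [1 - (0.2356)(0.2356)]
         = -0.20980736 / 0.94449264 = -0.222138.
  Update: phi_21 = phi_11 - phi_22 phi_11 = 0.2356 - (-0.222138)(0.2356) = 0.287936.
Step k = 3:
  phi_33 = [rho(3) - phi_21 rho(2) - phi_22 rho(1)] / [1 - phi_21 rho(1) - phi_22 rho(2)]
    numerator   = 0.1052 - (0.287936)(-0.1543) - (-0.222138)(0.2356) = 0.20196409
    denominator = 1 - (0.287936)(0.2356) - (-0.222138)(-0.1543) = 0.89788653
  phi_33 = 0.20196409 / 0.89788653 = 0.2249.
Therefore phi_{33} = 0.2249.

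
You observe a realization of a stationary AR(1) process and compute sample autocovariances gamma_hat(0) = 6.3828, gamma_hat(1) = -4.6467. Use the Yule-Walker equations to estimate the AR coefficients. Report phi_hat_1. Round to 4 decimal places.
\hat\phi_{1} = -0.7280

The Yule-Walker equations for an AR(p) process read, in matrix form,
  Gamma_p phi = r_p,   with   (Gamma_p)_{ij} = gamma(|i - j|),
                       (r_p)_i = gamma(i),   i,j = 1..p.
Substitute the sample gammas (Toeplitz matrix and right-hand side of size 1):
  Gamma_p = [[6.3828]]
  r_p     = [-4.6467]
With p = 1 this is the single equation gamma(0) phi_1 = gamma(1):
  phi_hat_1 = gamma(1) / gamma(0) = -4.6467 / 6.3828 = -0.7280.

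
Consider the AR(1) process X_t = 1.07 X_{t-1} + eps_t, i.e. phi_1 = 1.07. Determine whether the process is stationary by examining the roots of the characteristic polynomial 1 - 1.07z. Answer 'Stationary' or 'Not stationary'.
\text{Not stationary}

The AR(p) characteristic polynomial is P(z) = 1 - 1.07z.
Stationarity requires all roots to lie outside the unit circle, i.e. |z| > 1 for every root.
This is linear in z: 1 + (-1.07) z = 0  =>  z = -1/(-1.07) = 0.934579,  |z| = 0.934579.
Moduli of all roots: 0.9346.
All moduli strictly greater than 1? No.
Verdict: Not stationary.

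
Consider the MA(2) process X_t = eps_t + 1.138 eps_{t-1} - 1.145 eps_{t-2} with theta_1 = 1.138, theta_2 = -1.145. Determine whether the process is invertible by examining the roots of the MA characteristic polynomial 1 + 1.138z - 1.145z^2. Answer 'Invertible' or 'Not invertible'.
\text{Not invertible}

The MA(q) characteristic polynomial is P(z) = 1 + 1.138z - 1.145z^2.
Invertibility requires all roots to lie outside the unit circle, i.e. |z| > 1 for every root.
Set 1 + (1.138) z + (-1.145) z^2 = 0, i.e. a z^2 + b z + c = 0 with a = -1.145, b = 1.138, c = 1.
Discriminant D = b^2 - 4ac = (1.138)^2 - 4*(-1.145)*1 = 1.295044 - (-4.58) = 5.875044.
D >= 0, so the roots are real: z = (-b +/- sqrt(D)) / (2a) = (-1.138 +/- 2.423849) / (-2.29).
  z_1 = (-1.138 + 2.423849) / (-2.29) = -0.5615,   |z_1| = 0.5615.
  z_2 = (-1.138 - 2.423849) / (-2.29) = 1.5554,   |z_2| = 1.5554.
Moduli of all roots: 0.5615, 1.5554.
All moduli strictly greater than 1? No.
Verdict: Not invertible.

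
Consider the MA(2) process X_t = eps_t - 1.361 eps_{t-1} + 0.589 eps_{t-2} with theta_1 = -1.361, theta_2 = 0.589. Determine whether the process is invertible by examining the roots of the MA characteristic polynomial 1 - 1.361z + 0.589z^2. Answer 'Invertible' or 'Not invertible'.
\text{Invertible}

The MA(q) characteristic polynomial is P(z) = 1 - 1.361z + 0.589z^2.
Invertibility requires all roots to lie outside the unit circle, i.e. |z| > 1 for every root.
Set 1 + (-1.361) z + (0.589) z^2 = 0, i.e. a z^2 + b z + c = 0 with a = 0.589, b = -1.361, c = 1.
Discriminant D = b^2 - 4ac = (-1.361)^2 - 4*(0.589)*1 = 1.852321 - (2.356) = -0.503679.
D < 0, so the roots are the complex-conjugate pair z = (-b +/- i sqrt(-D)) / (2a) = 1.1553 +/- 0.6025i.
For a conjugate pair |z|^2 = z * conj(z) = (product of roots) = c/a = 1/(0.589) = 1.697793, so |z| = sqrt(1.697793) = 1.303 for both roots.
Moduli of all roots: 1.3030, 1.3030.
All moduli strictly greater than 1? Yes.
Verdict: Invertible.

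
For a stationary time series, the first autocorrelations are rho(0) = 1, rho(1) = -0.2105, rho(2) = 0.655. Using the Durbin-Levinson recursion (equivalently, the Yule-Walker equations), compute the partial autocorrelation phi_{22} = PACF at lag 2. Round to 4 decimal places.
\phi_{22} = 0.6390

The PACF at lag k is phi_{kk}, the last component of the solution
to the Yule-Walker system G_k phi = r_k where
  (G_k)_{ij} = rho(|i - j|), (r_k)_i = rho(i), i,j = 1..k.
Equivalently, Durbin-Levinson gives phi_{kk} iteratively:
  phi_{11} = rho(1)
  phi_{kk} = [rho(k) - sum_{j=1..k-1} phi_{k-1,j} rho(k-j)]
            / [1 - sum_{j=1..k-1} phi_{k-1,j} rho(j)],
  phi_{k,j} = phi_{k-1,j} - phi_{kk} phi_{k-1,k-j},  j = 1..k-1.
Step k = 1:
  phi_11 = rho(1) = -0.2105.
Step k = 2:
  phi_22 = [rho(2) - phi_11 rho(1)] / [1 - phi_11 rho(1)] = [0.655 - (-0.2105)(-0.2105)] / [1 - (-0.2105)(-0.2105)]
         = 0.61068975 / 0.95568975 = 0.639.
Therefore phi_{22} = 0.6390.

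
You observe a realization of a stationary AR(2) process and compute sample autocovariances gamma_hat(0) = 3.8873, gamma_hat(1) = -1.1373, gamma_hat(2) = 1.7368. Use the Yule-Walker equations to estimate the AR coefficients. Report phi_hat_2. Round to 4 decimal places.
\hat\phi_{2} = 0.3950

The Yule-Walker equations for an AR(p) process read, in matrix form,
  Gamma_p phi = r_p,   with   (Gamma_p)_{ij} = gamma(|i - j|),
                       (r_p)_i = gamma(i),   i,j = 1..p.
Substitute the sample gammas (Toeplitz matrix and right-hand side of size 2):
  Gamma_p = [[3.8873, -1.1373], [-1.1373, 3.8873]]
  r_p     = [-1.1373, 1.7368]
Written out:
  3.8873 phi_1 - 1.1373 phi_2 = -1.1373
  -1.1373 phi_1 + 3.8873 phi_2 = 1.7368
Solve by Cramer's rule:
  det = gamma(0)^2 - gamma(1)^2 = (3.8873)^2 - (-1.1373)^2 = 15.11110129 - 1.29345129 = 13.81765
  phi_hat_1 = [gamma(1) gamma(0) - gamma(1) gamma(2)] / det = [(-1.1373)(3.8873) - (-1.1373)(1.7368)] / 13.81765 = -2.44576365 / 13.81765 = -0.177
  phi_hat_2 = [gamma(0) gamma(2) - gamma(1)^2] / det = [(3.8873)(1.7368) - (-1.1373)^2] / 13.81765 = 5.45801135 / 13.81765 = 0.395
So phi_hat = [-0.1770, 0.3950].
Therefore phi_hat_2 = 0.3950.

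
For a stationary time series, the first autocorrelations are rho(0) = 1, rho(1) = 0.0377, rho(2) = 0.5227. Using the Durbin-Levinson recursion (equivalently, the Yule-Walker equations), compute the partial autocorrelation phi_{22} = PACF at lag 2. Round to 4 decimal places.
\phi_{22} = 0.5220

The PACF at lag k is phi_{kk}, the last component of the solution
to the Yule-Walker system G_k phi = r_k where
  (G_k)_{ij} = rho(|i - j|), (r_k)_i = rho(i), i,j = 1..k.
Equivalently, Durbin-Levinson gives phi_{kk} iteratively:
  phi_{11} = rho(1)
  phi_{kk} = [rho(k) - sum_{j=1..k-1} phi_{k-1,j} rho(k-j)]
            / [1 - sum_{j=1..k-1} phi_{k-1,j} rho(j)],
  phi_{k,j} = phi_{k-1,j} - phi_{kk} phi_{k-1,k-j},  j = 1..k-1.
Step k = 1:
  phi_11 = rho(1) = 0.0377.
Step k = 2:
  phi_22 = [rho(2) - phi_11 rho(1)] / [1 - phi_11 rho(1)] = [0.5227 - (0.0377)(0.0377)] / [1 - (0.0377)(0.0377)]
         = 0.52127871 / 0.99857871 = 0.522.
Therefore phi_{22} = 0.5220.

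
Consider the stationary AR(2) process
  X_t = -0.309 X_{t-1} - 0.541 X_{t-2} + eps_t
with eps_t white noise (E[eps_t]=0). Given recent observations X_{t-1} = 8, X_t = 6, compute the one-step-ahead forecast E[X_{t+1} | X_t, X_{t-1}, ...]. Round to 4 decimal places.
E[X_{t+1} \mid \mathcal F_t] = -6.1820

For an AR(p) model X_t = c + sum_i phi_i X_{t-i} + eps_t, the
one-step-ahead conditional mean is
  E[X_{t+1} | X_t, ...] = c + sum_i phi_i X_{t+1-i}.
Substitute known values:
  E[X_{t+1} | ...] = (-0.309) * (6) + (-0.541) * (8)
                   = -6.1820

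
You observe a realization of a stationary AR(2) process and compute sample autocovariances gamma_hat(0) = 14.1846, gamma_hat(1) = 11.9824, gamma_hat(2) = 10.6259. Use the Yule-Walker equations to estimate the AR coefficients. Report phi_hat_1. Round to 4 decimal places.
\hat\phi_{1} = 0.7400

The Yule-Walker equations for an AR(p) process read, in matrix form,
  Gamma_p phi = r_p,   with   (Gamma_p)_{ij} = gamma(|i - j|),
                       (r_p)_i = gamma(i),   i,j = 1..p.
Substitute the sample gammas (Toeplitz matrix and right-hand side of size 2):
  Gamma_p = [[14.1846, 11.9824], [11.9824, 14.1846]]
  r_p     = [11.9824, 10.6259]
Written out:
  14.1846 phi_1 + 11.9824 phi_2 = 11.9824
  11.9824 phi_1 + 14.1846 phi_2 = 10.6259
Solve by Cramer's rule:
  det = gamma(0)^2 - gamma(1)^2 = (14.1846)^2 - (11.9824)^2 = 201.20287716 - 143.57790976 = 57.6249674
  phi_hat_1 = [gamma(1) gamma(0) - gamma(1) gamma(2)] / det = [(11.9824)(14.1846) - (11.9824)(10.6259)] / 57.6249674 = 42.64176688 / 57.6249674 = 0.74
  phi_hat_2 = [gamma(0) gamma(2) - gamma(1)^2] / det = [(14.1846)(10.6259) - (11.9824)^2] / 57.6249674 = 7.14623138 / 57.6249674 = 0.124
So phi_hat = [0.7400, 0.1240].
Therefore phi_hat_1 = 0.7400.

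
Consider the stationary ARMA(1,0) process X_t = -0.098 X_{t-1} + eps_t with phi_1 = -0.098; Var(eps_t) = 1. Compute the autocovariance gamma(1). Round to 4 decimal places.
\gamma(1) = -0.0990

Multiply the model equation by X_{t-k} and take expectations. With theta_0 = psi_0 = 1 and psi_j the MA(infinity) weights, this gives
  gamma(k) - sum_i phi_i gamma(k-i) = c_k,
  c_k = sigma^2 * sum_{j=k..q} theta_j psi_{j-k}   (c_k = 0 for k > q),
using gamma(-m) = gamma(m).
Pure AR (q = 0): c_0 = sigma^2 = 1, c_k = 0 for k >= 1.
Equations for k = 0 and k = 1 (AR order 1):
  gamma(0) = phi_1 gamma(1) + c_0
  gamma(1) = phi_1 gamma(0) + c_1
Substituting the second into the first: gamma(0) (1 - phi_1^2) = c_0 + phi_1 c_1, so
  gamma(0) = c_0 / (1 - phi_1^2) = 1 / (1 - (-0.098)^2) = 1 / 0.990396 = 1.009697.
  gamma(1) = phi_1 gamma(0) = (-0.098)(1.009697) = -0.09895.
Therefore gamma(1) = -0.0990 (to 4 decimal places).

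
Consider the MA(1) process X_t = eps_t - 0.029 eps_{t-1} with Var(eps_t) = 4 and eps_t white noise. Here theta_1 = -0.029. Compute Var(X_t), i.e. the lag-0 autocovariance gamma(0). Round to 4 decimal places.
\gamma(0) = 4.0034

For an MA(q) process X_t = eps_t + sum_i theta_i eps_{t-i} with
Var(eps_t) = sigma^2, the variance is
  gamma(0) = sigma^2 * (1 + sum_i theta_i^2).
  sum_i theta_i^2 = (-0.029)^2 = 0.000841.
  gamma(0) = 4 * (1 + 0.000841) = 4 * 1.000841 = 4.003364, which rounds to 4.0034.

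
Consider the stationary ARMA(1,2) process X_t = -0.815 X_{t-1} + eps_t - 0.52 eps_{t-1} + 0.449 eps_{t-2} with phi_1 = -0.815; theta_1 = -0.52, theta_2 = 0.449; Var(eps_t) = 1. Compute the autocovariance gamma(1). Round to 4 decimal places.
\gamma(1) = -9.1211

Multiply the model equation by X_{t-k} and take expectations. With theta_0 = psi_0 = 1 and psi_j the MA(infinity) weights, this gives
  gamma(k) - sum_i phi_i gamma(k-i) = c_k,
  c_k = sigma^2 * sum_{j=k..q} theta_j psi_{j-k}   (c_k = 0 for k > q),
using gamma(-m) = gamma(m).
psi-weights needed (psi_j = theta_j + sum_i phi_i psi_{j-i}):
  psi_1 = theta_1 + phi_1 = -0.52 + (-0.815) = -1.335
  psi_2 = theta_2 + phi_1 psi_1 = 0.449 + (-0.815)(-1.335) = 1.537025
Right-hand sides:
  c_0 = sigma^2 (1 + theta_1 psi_1 + theta_2 psi_2) = 1 * (1 + (-0.52)(-1.335) + (0.449)(1.537025)) = 1 * 2.384324 = 2.384324
  c_1 = sigma^2 (theta_1 + theta_2 psi_1) = 1 * (-0.52 + (0.449)(-1.335)) = -1.119415
  c_2 = sigma^2 theta_2 = 1 * (0.449) = 0.449
Equations for k = 0 and k = 1 (AR order 1):
  gamma(0) = phi_1 gamma(1) + c_0
  gamma(1) = phi_1 gamma(0) + c_1
Substituting the second into the first: gamma(0) (1 - phi_1^2) = c_0 + phi_1 c_1, so
  gamma(0) = (c_0 + phi_1 c_1) / (1 - phi_1^2) = (2.384324 + (-0.815)(-1.119415)) / (1 - (-0.815)^2) = 3.296647 / 0.335775 = 9.818025.
  gamma(1) = phi_1 gamma(0) + c_1 = (-0.815)(9.818025) + (-1.119415) = -9.121106.
Therefore gamma(1) = -9.1211 (to 4 decimal places).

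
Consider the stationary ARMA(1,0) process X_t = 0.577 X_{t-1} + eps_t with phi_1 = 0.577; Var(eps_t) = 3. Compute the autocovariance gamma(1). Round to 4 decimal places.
\gamma(1) = 2.5949

Multiply the model equation by X_{t-k} and take expectations. With theta_0 = psi_0 = 1 and psi_j the MA(infinity) weights, this gives
  gamma(k) - sum_i phi_i gamma(k-i) = c_k,
  c_k = sigma^2 * sum_{j=k..q} theta_j psi_{j-k}   (c_k = 0 for k > q),
using gamma(-m) = gamma(m).
Pure AR (q = 0): c_0 = sigma^2 = 3, c_k = 0 for k >= 1.
Equations for k = 0 and k = 1 (AR order 1):
  gamma(0) = phi_1 gamma(1) + c_0
  gamma(1) = phi_1 gamma(0) + c_1
Substituting the second into the first: gamma(0) (1 - phi_1^2) = c_0 + phi_1 c_1, so
  gamma(0) = c_0 / (1 - phi_1^2) = 3 / (1 - (0.577)^2) = 3 / 0.667071 = 4.497272.
  gamma(1) = phi_1 gamma(0) = (0.577)(4.497272) = 2.594926.
Therefore gamma(1) = 2.5949 (to 4 decimal places).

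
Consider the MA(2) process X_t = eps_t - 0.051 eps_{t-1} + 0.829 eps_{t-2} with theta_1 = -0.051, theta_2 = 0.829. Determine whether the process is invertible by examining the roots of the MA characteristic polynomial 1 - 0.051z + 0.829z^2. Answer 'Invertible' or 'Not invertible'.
\text{Invertible}

The MA(q) characteristic polynomial is P(z) = 1 - 0.051z + 0.829z^2.
Invertibility requires all roots to lie outside the unit circle, i.e. |z| > 1 for every root.
Set 1 + (-0.051) z + (0.829) z^2 = 0, i.e. a z^2 + b z + c = 0 with a = 0.829, b = -0.051, c = 1.
Discriminant D = b^2 - 4ac = (-0.051)^2 - 4*(0.829)*1 = 0.002601 - (3.316) = -3.313399.
D < 0, so the roots are the complex-conjugate pair z = (-b +/- i sqrt(-D)) / (2a) = 0.0308 +/- 1.0979i.
For a conjugate pair |z|^2 = z * conj(z) = (product of roots) = c/a = 1/(0.829) = 1.206273, so |z| = sqrt(1.206273) = 1.0983 for both roots.
Moduli of all roots: 1.0983, 1.0983.
All moduli strictly greater than 1? Yes.
Verdict: Invertible.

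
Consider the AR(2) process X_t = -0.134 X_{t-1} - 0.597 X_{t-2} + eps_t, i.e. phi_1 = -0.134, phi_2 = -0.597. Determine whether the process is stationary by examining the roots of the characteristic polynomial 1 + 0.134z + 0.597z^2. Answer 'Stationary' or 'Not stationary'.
\text{Stationary}

The AR(p) characteristic polynomial is P(z) = 1 + 0.134z + 0.597z^2.
Stationarity requires all roots to lie outside the unit circle, i.e. |z| > 1 for every root.
Set 1 + (0.134) z + (0.597) z^2 = 0, i.e. a z^2 + b z + c = 0 with a = 0.597, b = 0.134, c = 1.
Discriminant D = b^2 - 4ac = (0.134)^2 - 4*(0.597)*1 = 0.017956 - (2.388) = -2.370044.
D < 0, so the roots are the complex-conjugate pair z = (-b +/- i sqrt(-D)) / (2a) = -0.1122 +/- 1.2894i.
For a conjugate pair |z|^2 = z * conj(z) = (product of roots) = c/a = 1/(0.597) = 1.675042, so |z| = sqrt(1.675042) = 1.2942 for both roots.
Moduli of all roots: 1.2942, 1.2942.
All moduli strictly greater than 1? Yes.
Verdict: Stationary.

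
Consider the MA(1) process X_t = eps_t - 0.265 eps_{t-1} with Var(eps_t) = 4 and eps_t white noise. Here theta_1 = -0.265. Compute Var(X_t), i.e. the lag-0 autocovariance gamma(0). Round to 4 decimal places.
\gamma(0) = 4.2809

For an MA(q) process X_t = eps_t + sum_i theta_i eps_{t-i} with
Var(eps_t) = sigma^2, the variance is
  gamma(0) = sigma^2 * (1 + sum_i theta_i^2).
  sum_i theta_i^2 = (-0.265)^2 = 0.070225.
  gamma(0) = 4 * (1 + 0.070225) = 4 * 1.070225 = 4.2809.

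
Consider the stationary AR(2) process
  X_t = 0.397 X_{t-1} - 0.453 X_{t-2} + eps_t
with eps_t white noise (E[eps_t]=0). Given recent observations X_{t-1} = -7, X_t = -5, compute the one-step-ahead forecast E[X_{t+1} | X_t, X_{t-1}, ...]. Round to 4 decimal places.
E[X_{t+1} \mid \mathcal F_t] = 1.1860

For an AR(p) model X_t = c + sum_i phi_i X_{t-i} + eps_t, the
one-step-ahead conditional mean is
  E[X_{t+1} | X_t, ...] = c + sum_i phi_i X_{t+1-i}.
Substitute known values:
  E[X_{t+1} | ...] = (0.397) * (-5) + (-0.453) * (-7)
                   = 1.1860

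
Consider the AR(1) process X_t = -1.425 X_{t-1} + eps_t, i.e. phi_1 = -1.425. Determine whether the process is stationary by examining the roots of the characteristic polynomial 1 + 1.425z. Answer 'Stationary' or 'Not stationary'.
\text{Not stationary}

The AR(p) characteristic polynomial is P(z) = 1 + 1.425z.
Stationarity requires all roots to lie outside the unit circle, i.e. |z| > 1 for every root.
This is linear in z: 1 + (1.425) z = 0  =>  z = -1/(1.425) = -0.701754,  |z| = 0.701754.
Moduli of all roots: 0.7018.
All moduli strictly greater than 1? No.
Verdict: Not stationary.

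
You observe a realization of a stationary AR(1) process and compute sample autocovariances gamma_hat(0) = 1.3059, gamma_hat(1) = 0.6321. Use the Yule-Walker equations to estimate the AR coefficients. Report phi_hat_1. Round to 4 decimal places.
\hat\phi_{1} = 0.4840

The Yule-Walker equations for an AR(p) process read, in matrix form,
  Gamma_p phi = r_p,   with   (Gamma_p)_{ij} = gamma(|i - j|),
                       (r_p)_i = gamma(i),   i,j = 1..p.
Substitute the sample gammas (Toeplitz matrix and right-hand side of size 1):
  Gamma_p = [[1.3059]]
  r_p     = [0.6321]
With p = 1 this is the single equation gamma(0) phi_1 = gamma(1):
  phi_hat_1 = gamma(1) / gamma(0) = 0.6321 / 1.3059 = 0.4840.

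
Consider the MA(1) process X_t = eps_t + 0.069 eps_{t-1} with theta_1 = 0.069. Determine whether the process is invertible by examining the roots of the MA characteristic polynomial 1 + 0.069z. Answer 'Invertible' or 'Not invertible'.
\text{Invertible}

The MA(q) characteristic polynomial is P(z) = 1 + 0.069z.
Invertibility requires all roots to lie outside the unit circle, i.e. |z| > 1 for every root.
This is linear in z: 1 + (0.069) z = 0  =>  z = -1/(0.069) = -14.492754,  |z| = 14.492754.
Moduli of all roots: 14.4928.
All moduli strictly greater than 1? Yes.
Verdict: Invertible.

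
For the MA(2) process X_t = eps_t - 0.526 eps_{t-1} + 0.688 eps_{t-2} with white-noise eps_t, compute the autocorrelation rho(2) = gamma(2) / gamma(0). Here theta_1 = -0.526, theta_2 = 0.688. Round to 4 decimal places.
\rho(2) = 0.3931

For an MA(q) process with theta_0 = 1, the autocovariance is
  gamma(k) = sigma^2 * sum_{i=0..q-k} theta_i * theta_{i+k},
and rho(k) = gamma(k) / gamma(0). Sigma^2 cancels.
  numerator   = (1)*(0.688) = 0.688.
  denominator = (1)^2 + (-0.526)^2 + (0.688)^2 = 1.75002.
  rho(2) = 0.688 / 1.75002 = 0.3931.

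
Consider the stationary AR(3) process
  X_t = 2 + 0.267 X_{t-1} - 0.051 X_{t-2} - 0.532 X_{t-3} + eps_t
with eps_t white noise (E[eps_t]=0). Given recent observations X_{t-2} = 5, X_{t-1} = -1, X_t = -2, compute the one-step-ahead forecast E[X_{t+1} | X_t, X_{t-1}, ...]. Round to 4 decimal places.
E[X_{t+1} \mid \mathcal F_t] = -1.1430

For an AR(p) model X_t = c + sum_i phi_i X_{t-i} + eps_t, the
one-step-ahead conditional mean is
  E[X_{t+1} | X_t, ...] = c + sum_i phi_i X_{t+1-i}.
Substitute known values:
  E[X_{t+1} | ...] = 2 + (0.267) * (-2) + (-0.051) * (-1) + (-0.532) * (5)
                   = -1.1430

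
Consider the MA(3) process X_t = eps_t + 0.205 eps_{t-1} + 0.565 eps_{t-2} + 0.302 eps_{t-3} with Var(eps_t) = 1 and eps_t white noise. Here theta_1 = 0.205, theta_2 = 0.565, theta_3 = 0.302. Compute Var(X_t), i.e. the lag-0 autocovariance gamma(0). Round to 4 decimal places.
\gamma(0) = 1.4525

For an MA(q) process X_t = eps_t + sum_i theta_i eps_{t-i} with
Var(eps_t) = sigma^2, the variance is
  gamma(0) = sigma^2 * (1 + sum_i theta_i^2).
  sum_i theta_i^2 = (0.205)^2 + (0.565)^2 + (0.302)^2 = 0.042025 + 0.319225 + 0.091204 = 0.452454.
  gamma(0) = 1 * (1 + 0.452454) = 1 * 1.452454 = 1.452454, which rounds to 1.4525.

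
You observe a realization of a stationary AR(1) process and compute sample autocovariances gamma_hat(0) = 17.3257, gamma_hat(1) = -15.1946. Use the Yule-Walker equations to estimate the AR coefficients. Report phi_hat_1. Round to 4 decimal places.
\hat\phi_{1} = -0.8770

The Yule-Walker equations for an AR(p) process read, in matrix form,
  Gamma_p phi = r_p,   with   (Gamma_p)_{ij} = gamma(|i - j|),
                       (r_p)_i = gamma(i),   i,j = 1..p.
Substitute the sample gammas (Toeplitz matrix and right-hand side of size 1):
  Gamma_p = [[17.3257]]
  r_p     = [-15.1946]
With p = 1 this is the single equation gamma(0) phi_1 = gamma(1):
  phi_hat_1 = gamma(1) / gamma(0) = -15.1946 / 17.3257 = -0.8770.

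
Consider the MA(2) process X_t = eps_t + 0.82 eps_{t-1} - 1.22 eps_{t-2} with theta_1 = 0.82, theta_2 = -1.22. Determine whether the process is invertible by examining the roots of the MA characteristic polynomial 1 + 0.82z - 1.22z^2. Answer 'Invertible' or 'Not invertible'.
\text{Not invertible}

The MA(q) characteristic polynomial is P(z) = 1 + 0.82z - 1.22z^2.
Invertibility requires all roots to lie outside the unit circle, i.e. |z| > 1 for every root.
Set 1 + (0.82) z + (-1.22) z^2 = 0, i.e. a z^2 + b z + c = 0 with a = -1.22, b = 0.82, c = 1.
Discriminant D = b^2 - 4ac = (0.82)^2 - 4*(-1.22)*1 = 0.6724 - (-4.88) = 5.5524.
D >= 0, so the roots are real: z = (-b +/- sqrt(D)) / (2a) = (-0.82 +/- 2.356353) / (-2.44).
  z_1 = (-0.82 + 2.356353) / (-2.44) = -0.6297,   |z_1| = 0.6297.
  z_2 = (-0.82 - 2.356353) / (-2.44) = 1.3018,   |z_2| = 1.3018.
Moduli of all roots: 0.6297, 1.3018.
All moduli strictly greater than 1? No.
Verdict: Not invertible.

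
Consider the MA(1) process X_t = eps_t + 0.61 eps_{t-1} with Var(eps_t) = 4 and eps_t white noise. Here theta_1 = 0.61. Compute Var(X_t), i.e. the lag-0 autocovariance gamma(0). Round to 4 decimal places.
\gamma(0) = 5.4884

For an MA(q) process X_t = eps_t + sum_i theta_i eps_{t-i} with
Var(eps_t) = sigma^2, the variance is
  gamma(0) = sigma^2 * (1 + sum_i theta_i^2).
  sum_i theta_i^2 = (0.61)^2 = 0.3721.
  gamma(0) = 4 * (1 + 0.3721) = 4 * 1.3721 = 5.4884.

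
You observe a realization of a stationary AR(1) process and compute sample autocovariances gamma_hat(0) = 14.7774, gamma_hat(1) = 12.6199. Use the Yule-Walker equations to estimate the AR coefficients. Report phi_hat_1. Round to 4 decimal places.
\hat\phi_{1} = 0.8540

The Yule-Walker equations for an AR(p) process read, in matrix form,
  Gamma_p phi = r_p,   with   (Gamma_p)_{ij} = gamma(|i - j|),
                       (r_p)_i = gamma(i),   i,j = 1..p.
Substitute the sample gammas (Toeplitz matrix and right-hand side of size 1):
  Gamma_p = [[14.7774]]
  r_p     = [12.6199]
With p = 1 this is the single equation gamma(0) phi_1 = gamma(1):
  phi_hat_1 = gamma(1) / gamma(0) = 12.6199 / 14.7774 = 0.8540.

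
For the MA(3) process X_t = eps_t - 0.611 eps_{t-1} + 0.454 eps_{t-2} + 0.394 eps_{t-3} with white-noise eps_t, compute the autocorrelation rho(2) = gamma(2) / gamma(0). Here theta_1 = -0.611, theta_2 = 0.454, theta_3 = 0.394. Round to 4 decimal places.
\rho(2) = 0.1229

For an MA(q) process with theta_0 = 1, the autocovariance is
  gamma(k) = sigma^2 * sum_{i=0..q-k} theta_i * theta_{i+k},
and rho(k) = gamma(k) / gamma(0). Sigma^2 cancels.
  numerator   = (1)*(0.454) + (-0.611)*(0.394) = 0.213266.
  denominator = (1)^2 + (-0.611)^2 + (0.454)^2 + (0.394)^2 = 1.734673.
  rho(2) = 0.213266 / 1.734673 = 0.1229.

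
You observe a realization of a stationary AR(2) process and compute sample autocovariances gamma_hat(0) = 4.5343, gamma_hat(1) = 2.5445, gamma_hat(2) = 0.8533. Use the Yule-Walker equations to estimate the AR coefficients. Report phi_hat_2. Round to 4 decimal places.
\hat\phi_{2} = -0.1850

The Yule-Walker equations for an AR(p) process read, in matrix form,
  Gamma_p phi = r_p,   with   (Gamma_p)_{ij} = gamma(|i - j|),
                       (r_p)_i = gamma(i),   i,j = 1..p.
Substitute the sample gammas (Toeplitz matrix and right-hand side of size 2):
  Gamma_p = [[4.5343, 2.5445], [2.5445, 4.5343]]
  r_p     = [2.5445, 0.8533]
Written out:
  4.5343 phi_1 + 2.5445 phi_2 = 2.5445
  2.5445 phi_1 + 4.5343 phi_2 = 0.8533
Solve by Cramer's rule:
  det = gamma(0)^2 - gamma(1)^2 = (4.5343)^2 - (2.5445)^2 = 20.55987649 - 6.47448025 = 14.08539624
  phi_hat_1 = [gamma(1) gamma(0) - gamma(1) gamma(2)] / det = [(2.5445)(4.5343) - (2.5445)(0.8533)] / 14.08539624 = 9.3663045 / 14.08539624 = 0.665
  phi_hat_2 = [gamma(0) gamma(2) - gamma(1)^2] / det = [(4.5343)(0.8533) - (2.5445)^2] / 14.08539624 = -2.60536206 / 14.08539624 = -0.185
So phi_hat = [0.6650, -0.1850].
Therefore phi_hat_2 = -0.1850.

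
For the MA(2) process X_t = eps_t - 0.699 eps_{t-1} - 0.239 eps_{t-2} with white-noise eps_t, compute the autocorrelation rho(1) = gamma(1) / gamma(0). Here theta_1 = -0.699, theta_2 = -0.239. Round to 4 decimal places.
\rho(1) = -0.3441

For an MA(q) process with theta_0 = 1, the autocovariance is
  gamma(k) = sigma^2 * sum_{i=0..q-k} theta_i * theta_{i+k},
and rho(k) = gamma(k) / gamma(0). Sigma^2 cancels.
  numerator   = (1)*(-0.699) + (-0.699)*(-0.239) = -0.531939.
  denominator = (1)^2 + (-0.699)^2 + (-0.239)^2 = 1.545722.
  rho(1) = -0.531939 / 1.545722 = -0.3441.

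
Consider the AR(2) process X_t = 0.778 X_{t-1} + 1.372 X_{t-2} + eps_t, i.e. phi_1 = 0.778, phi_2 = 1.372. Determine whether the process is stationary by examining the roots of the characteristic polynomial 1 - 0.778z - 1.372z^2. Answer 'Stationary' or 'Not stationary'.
\text{Not stationary}

The AR(p) characteristic polynomial is P(z) = 1 - 0.778z - 1.372z^2.
Stationarity requires all roots to lie outside the unit circle, i.e. |z| > 1 for every root.
Set 1 + (-0.778) z + (-1.372) z^2 = 0, i.e. a z^2 + b z + c = 0 with a = -1.372, b = -0.778, c = 1.
Discriminant D = b^2 - 4ac = (-0.778)^2 - 4*(-1.372)*1 = 0.605284 - (-5.488) = 6.093284.
D >= 0, so the roots are real: z = (-b +/- sqrt(D)) / (2a) = (0.778 +/- 2.468458) / (-2.744).
  z_1 = (0.778 + 2.468458) / (-2.744) = -1.1831,   |z_1| = 1.1831.
  z_2 = (0.778 - 2.468458) / (-2.744) = 0.6161,   |z_2| = 0.6161.
Moduli of all roots: 1.1831, 0.6161.
All moduli strictly greater than 1? No.
Verdict: Not stationary.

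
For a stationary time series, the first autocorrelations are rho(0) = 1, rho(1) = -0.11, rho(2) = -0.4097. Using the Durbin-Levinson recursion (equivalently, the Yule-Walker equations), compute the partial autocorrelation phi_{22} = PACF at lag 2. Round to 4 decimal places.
\phi_{22} = -0.4270

The PACF at lag k is phi_{kk}, the last component of the solution
to the Yule-Walker system G_k phi = r_k where
  (G_k)_{ij} = rho(|i - j|), (r_k)_i = rho(i), i,j = 1..k.
Equivalently, Durbin-Levinson gives phi_{kk} iteratively:
  phi_{11} = rho(1)
  phi_{kk} = [rho(k) - sum_{j=1..k-1} phi_{k-1,j} rho(k-j)]
            / [1 - sum_{j=1..k-1} phi_{k-1,j} rho(j)],
  phi_{k,j} = phi_{k-1,j} - phi_{kk} phi_{k-1,k-j},  j = 1..k-1.
Step k = 1:
  phi_11 = rho(1) = -0.11.
Step k = 2:
  phi_22 = [rho(2) - phi_11 rho(1)] / [1 - phi_11 rho(1)] = [-0.4097 - (-0.11)(-0.11)] / [1 - (-0.11)(-0.11)]
         = -0.4218 / 0.9879 = -0.427.
Therefore phi_{22} = -0.4270.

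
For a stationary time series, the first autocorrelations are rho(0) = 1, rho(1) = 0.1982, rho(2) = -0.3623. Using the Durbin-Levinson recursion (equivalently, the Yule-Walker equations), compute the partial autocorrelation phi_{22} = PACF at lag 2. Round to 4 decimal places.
\phi_{22} = -0.4180

The PACF at lag k is phi_{kk}, the last component of the solution
to the Yule-Walker system G_k phi = r_k where
  (G_k)_{ij} = rho(|i - j|), (r_k)_i = rho(i), i,j = 1..k.
Equivalently, Durbin-Levinson gives phi_{kk} iteratively:
  phi_{11} = rho(1)
  phi_{kk} = [rho(k) - sum_{j=1..k-1} phi_{k-1,j} rho(k-j)]
            / [1 - sum_{j=1..k-1} phi_{k-1,j} rho(j)],
  phi_{k,j} = phi_{k-1,j} - phi_{kk} phi_{k-1,k-j},  j = 1..k-1.
Step k = 1:
  phi_11 = rho(1) = 0.1982.
Step k = 2:
  phi_22 = [rho(2) - phi_11 rho(1)] / [1 - phi_11 rho(1)] = [-0.3623 - (0.1982)(0.1982)] / [1 - (0.1982)(0.1982)]
         = -0.40158324 / 0.96071676 = -0.418.
Therefore phi_{22} = -0.4180.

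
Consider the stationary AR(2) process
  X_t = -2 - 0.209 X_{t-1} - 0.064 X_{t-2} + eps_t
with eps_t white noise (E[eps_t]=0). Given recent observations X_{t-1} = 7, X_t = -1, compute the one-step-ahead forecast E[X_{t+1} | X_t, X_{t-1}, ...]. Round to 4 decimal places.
E[X_{t+1} \mid \mathcal F_t] = -2.2390

For an AR(p) model X_t = c + sum_i phi_i X_{t-i} + eps_t, the
one-step-ahead conditional mean is
  E[X_{t+1} | X_t, ...] = c + sum_i phi_i X_{t+1-i}.
Substitute known values:
  E[X_{t+1} | ...] = -2 + (-0.209) * (-1) + (-0.064) * (7)
                   = -2.2390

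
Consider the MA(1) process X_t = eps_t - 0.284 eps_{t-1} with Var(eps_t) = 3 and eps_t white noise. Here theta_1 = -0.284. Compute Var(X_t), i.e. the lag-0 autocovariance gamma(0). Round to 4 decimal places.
\gamma(0) = 3.2420

For an MA(q) process X_t = eps_t + sum_i theta_i eps_{t-i} with
Var(eps_t) = sigma^2, the variance is
  gamma(0) = sigma^2 * (1 + sum_i theta_i^2).
  sum_i theta_i^2 = (-0.284)^2 = 0.080656.
  gamma(0) = 3 * (1 + 0.080656) = 3 * 1.080656 = 3.241968, which rounds to 3.2420.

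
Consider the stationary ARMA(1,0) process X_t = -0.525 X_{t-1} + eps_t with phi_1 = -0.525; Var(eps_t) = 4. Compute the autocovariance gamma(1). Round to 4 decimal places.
\gamma(1) = -2.8991

Multiply the model equation by X_{t-k} and take expectations. With theta_0 = psi_0 = 1 and psi_j the MA(infinity) weights, this gives
  gamma(k) - sum_i phi_i gamma(k-i) = c_k,
  c_k = sigma^2 * sum_{j=k..q} theta_j psi_{j-k}   (c_k = 0 for k > q),
using gamma(-m) = gamma(m).
Pure AR (q = 0): c_0 = sigma^2 = 4, c_k = 0 for k >= 1.
Equations for k = 0 and k = 1 (AR order 1):
  gamma(0) = phi_1 gamma(1) + c_0
  gamma(1) = phi_1 gamma(0) + c_1
Substituting the second into the first: gamma(0) (1 - phi_1^2) = c_0 + phi_1 c_1, so
  gamma(0) = c_0 / (1 - phi_1^2) = 4 / (1 - (-0.525)^2) = 4 / 0.724375 = 5.522002.
  gamma(1) = phi_1 gamma(0) = (-0.525)(5.522002) = -2.899051.
Therefore gamma(1) = -2.8991 (to 4 decimal places).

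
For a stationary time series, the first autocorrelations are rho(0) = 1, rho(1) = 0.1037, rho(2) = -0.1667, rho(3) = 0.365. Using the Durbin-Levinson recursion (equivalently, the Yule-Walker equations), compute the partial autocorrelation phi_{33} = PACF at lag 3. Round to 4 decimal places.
\phi_{33} = 0.4220

The PACF at lag k is phi_{kk}, the last component of the solution
to the Yule-Walker system G_k phi = r_k where
  (G_k)_{ij} = rho(|i - j|), (r_k)_i = rho(i), i,j = 1..k.
Equivalently, Durbin-Levinson gives phi_{kk} iteratively:
  phi_{11} = rho(1)
  phi_{kk} = [rho(k) - sum_{j=1..k-1} phi_{k-1,j} rho(k-j)]
            / [1 - sum_{j=1..k-1} phi_{k-1,j} rho(j)],
  phi_{k,j} = phi_{k-1,j} - phi_{kk} phi_{k-1,k-j},  j = 1..k-1.
Step k = 1:
  phi_11 = rho(1) = 0.1037.
Step k = 2:
  phi_22 = [rho(2) - phi_11 rho(1)] / [1 - phi_11 rho(1)] = [-0.1667 - (0.1037)(0.1037)] / [1 - (0.1037)(0.1037)]
         = -0.17745369 / 0.98924631 = -0.179383.
  Update: phi_21 = phi_11 - phi_22 phi_11 = 0.1037 - (-0.179383)(0.1037) = 0.122302.
Step k = 3:
  phi_33 = [rho(3) - phi_21 rho(2) - phi_22 rho(1)] / [1 - phi_21 rho(1) - phi_22 rho(2)]
    numerator   = 0.365 - (0.122302)(-0.1667) - (-0.179383)(0.1037) = 0.40398973
    denominator = 1 - (0.122302)(0.1037) - (-0.179383)(-0.1667) = 0.95741419
  phi_33 = 0.40398973 / 0.95741419 = 0.422.
Therefore phi_{33} = 0.4220.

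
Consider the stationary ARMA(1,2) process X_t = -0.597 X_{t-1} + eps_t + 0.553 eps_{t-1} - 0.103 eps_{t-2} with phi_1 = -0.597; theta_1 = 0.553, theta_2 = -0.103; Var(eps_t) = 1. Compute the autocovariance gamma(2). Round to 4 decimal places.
\gamma(2) = -0.0755

Multiply the model equation by X_{t-k} and take expectations. With theta_0 = psi_0 = 1 and psi_j the MA(infinity) weights, this gives
  gamma(k) - sum_i phi_i gamma(k-i) = c_k,
  c_k = sigma^2 * sum_{j=k..q} theta_j psi_{j-k}   (c_k = 0 for k > q),
using gamma(-m) = gamma(m).
psi-weights needed (psi_j = theta_j + sum_i phi_i psi_{j-i}):
  psi_1 = theta_1 + phi_1 = 0.553 + (-0.597) = -0.044
  psi_2 = theta_2 + phi_1 psi_1 = -0.103 + (-0.597)(-0.044) = -0.076732
Right-hand sides:
  c_0 = sigma^2 (1 + theta_1 psi_1 + theta_2 psi_2) = 1 * (1 + (0.553)(-0.044) + (-0.103)(-0.076732)) = 1 * 0.983571 = 0.983571
  c_1 = sigma^2 (theta_1 + theta_2 psi_1) = 1 * (0.553 + (-0.103)(-0.044)) = 0.557532
  c_2 = sigma^2 theta_2 = 1 * (-0.103) = -0.103
Equations for k = 0 and k = 1 (AR order 1):
  gamma(0) = phi_1 gamma(1) + c_0
  gamma(1) = phi_1 gamma(0) + c_1
Substituting the second into the first: gamma(0) (1 - phi_1^2) = c_0 + phi_1 c_1, so
  gamma(0) = (c_0 + phi_1 c_1) / (1 - phi_1^2) = (0.983571 + (-0.597)(0.557532)) / (1 - (-0.597)^2) = 0.650725 / 0.643591 = 1.011084.
  gamma(1) = phi_1 gamma(0) + c_1 = (-0.597)(1.011084) + (0.557532) = -0.046085.
For k = 2: gamma(2) = phi_1 gamma(1) + c_2
  = (-0.597)(-0.046085) + (-0.103) = -0.075487.
Therefore gamma(2) = -0.0755 (to 4 decimal places).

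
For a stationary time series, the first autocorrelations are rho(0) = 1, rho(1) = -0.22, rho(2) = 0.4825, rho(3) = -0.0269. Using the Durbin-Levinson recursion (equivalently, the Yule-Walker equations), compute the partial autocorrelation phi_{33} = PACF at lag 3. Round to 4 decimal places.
\phi_{33} = 0.1741

The PACF at lag k is phi_{kk}, the last component of the solution
to the Yule-Walker system G_k phi = r_k where
  (G_k)_{ij} = rho(|i - j|), (r_k)_i = rho(i), i,j = 1..k.
Equivalently, Durbin-Levinson gives phi_{kk} iteratively:
  phi_{11} = rho(1)
  phi_{kk} = [rho(k) - sum_{j=1..k-1} phi_{k-1,j} rho(k-j)]
            / [1 - sum_{j=1..k-1} phi_{k-1,j} rho(j)],
  phi_{k,j} = phi_{k-1,j} - phi_{kk} phi_{k-1,k-j},  j = 1..k-1.
Step k = 1:
  phi_11 = rho(1) = -0.22.
Step k = 2:
  phi_22 = [rho(2) - phi_11 rho(1)] / [1 - phi_11 rho(1)] = [0.4825 - (-0.22)(-0.22)] / [1 - (-0.22)(-0.22)]
         = 0.4341 / 0.9516 = 0.456179.
  Update: phi_21 = phi_11 - phi_22 phi_11 = -0.22 - (0.456179)(-0.22) = -0.119641.
Step k = 3:
  phi_33 = [rho(3) - phi_21 rho(2) - phi_22 rho(1)] / [1 - phi_21 rho(1) - phi_22 rho(2)]
    numerator   = -0.0269 - (-0.119641)(0.4825) - (0.456179)(-0.22) = 0.13118599
    denominator = 1 - (-0.119641)(-0.22) - (0.456179)(0.4825) = 0.75357267
  phi_33 = 0.13118599 / 0.75357267 = 0.1741.
Therefore phi_{33} = 0.1741.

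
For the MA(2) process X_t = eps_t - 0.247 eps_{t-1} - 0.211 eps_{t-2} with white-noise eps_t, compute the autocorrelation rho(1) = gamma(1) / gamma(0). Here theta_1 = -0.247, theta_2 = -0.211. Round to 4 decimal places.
\rho(1) = -0.1763

For an MA(q) process with theta_0 = 1, the autocovariance is
  gamma(k) = sigma^2 * sum_{i=0..q-k} theta_i * theta_{i+k},
and rho(k) = gamma(k) / gamma(0). Sigma^2 cancels.
  numerator   = (1)*(-0.247) + (-0.247)*(-0.211) = -0.194883.
  denominator = (1)^2 + (-0.247)^2 + (-0.211)^2 = 1.10553.
  rho(1) = -0.194883 / 1.10553 = -0.1763.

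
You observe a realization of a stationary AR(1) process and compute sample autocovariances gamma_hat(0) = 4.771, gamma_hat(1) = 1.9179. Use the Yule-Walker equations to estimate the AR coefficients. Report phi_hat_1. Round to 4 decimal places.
\hat\phi_{1} = 0.4020

The Yule-Walker equations for an AR(p) process read, in matrix form,
  Gamma_p phi = r_p,   with   (Gamma_p)_{ij} = gamma(|i - j|),
                       (r_p)_i = gamma(i),   i,j = 1..p.
Substitute the sample gammas (Toeplitz matrix and right-hand side of size 1):
  Gamma_p = [[4.771]]
  r_p     = [1.9179]
With p = 1 this is the single equation gamma(0) phi_1 = gamma(1):
  phi_hat_1 = gamma(1) / gamma(0) = 1.9179 / 4.771 = 0.4020.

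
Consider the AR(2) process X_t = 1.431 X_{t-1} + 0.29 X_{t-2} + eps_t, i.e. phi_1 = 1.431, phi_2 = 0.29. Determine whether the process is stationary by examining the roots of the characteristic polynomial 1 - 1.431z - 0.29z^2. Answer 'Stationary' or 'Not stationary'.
\text{Not stationary}

The AR(p) characteristic polynomial is P(z) = 1 - 1.431z - 0.29z^2.
Stationarity requires all roots to lie outside the unit circle, i.e. |z| > 1 for every root.
Set 1 + (-1.431) z + (-0.29) z^2 = 0, i.e. a z^2 + b z + c = 0 with a = -0.29, b = -1.431, c = 1.
Discriminant D = b^2 - 4ac = (-1.431)^2 - 4*(-0.29)*1 = 2.047761 - (-1.16) = 3.207761.
D >= 0, so the roots are real: z = (-b +/- sqrt(D)) / (2a) = (1.431 +/- 1.791022) / (-0.58).
  z_1 = (1.431 + 1.791022) / (-0.58) = -5.5552,   |z_1| = 5.5552.
  z_2 = (1.431 - 1.791022) / (-0.58) = 0.6207,   |z_2| = 0.6207.
Moduli of all roots: 5.5552, 0.6207.
All moduli strictly greater than 1? No.
Verdict: Not stationary.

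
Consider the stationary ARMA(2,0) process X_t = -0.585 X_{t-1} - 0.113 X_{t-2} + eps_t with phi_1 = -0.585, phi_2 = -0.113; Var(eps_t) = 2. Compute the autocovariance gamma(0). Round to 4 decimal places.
\gamma(0) = 2.7992

Multiply the model equation by X_{t-k} and take expectations. With theta_0 = psi_0 = 1 and psi_j the MA(infinity) weights, this gives
  gamma(k) - sum_i phi_i gamma(k-i) = c_k,
  c_k = sigma^2 * sum_{j=k..q} theta_j psi_{j-k}   (c_k = 0 for k > q),
using gamma(-m) = gamma(m).
Pure AR (q = 0): c_0 = sigma^2 = 2, c_k = 0 for k >= 1.
Equations for k = 0, 1, 2 (AR order 2, c_2 = 0):
  (E0) gamma(0) = phi_1 gamma(1) + phi_2 gamma(2) + c_0
  (E1) gamma(1) = phi_1 gamma(0) + phi_2 gamma(1) + c_1
  (E2) gamma(2) = phi_1 gamma(1) + phi_2 gamma(0)
From (E1): gamma(1) = A gamma(0) + B with
  A = phi_1 / (1 - phi_2) = -0.585 / 1.113 = -0.525606,   B = c_1 / (1 - phi_2) = 0 / 1.113 = 0.
Insert (E2) into (E0): gamma(0) (1 - phi_2^2) = phi_1 (1 + phi_2) gamma(1) + c_0.
  phi_1 (1 + phi_2) = (-0.585)(0.887) = -0.518895,   1 - phi_2^2 = 0.987231.
Replace gamma(1) by A gamma(0) + B and collect gamma(0):
  gamma(0) [0.987231 - (-0.518895)(-0.525606)] = c_0 = 2
  gamma(0) * 0.714496 = 2
  gamma(0) = 2 / 0.714496 = 2.799174.
Therefore gamma(0) = 2.7992 (to 4 decimal places).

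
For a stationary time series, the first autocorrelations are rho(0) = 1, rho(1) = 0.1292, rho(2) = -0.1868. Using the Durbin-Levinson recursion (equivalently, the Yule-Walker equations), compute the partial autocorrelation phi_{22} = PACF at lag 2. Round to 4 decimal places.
\phi_{22} = -0.2069

The PACF at lag k is phi_{kk}, the last component of the solution
to the Yule-Walker system G_k phi = r_k where
  (G_k)_{ij} = rho(|i - j|), (r_k)_i = rho(i), i,j = 1..k.
Equivalently, Durbin-Levinson gives phi_{kk} iteratively:
  phi_{11} = rho(1)
  phi_{kk} = [rho(k) - sum_{j=1..k-1} phi_{k-1,j} rho(k-j)]
            / [1 - sum_{j=1..k-1} phi_{k-1,j} rho(j)],
  phi_{k,j} = phi_{k-1,j} - phi_{kk} phi_{k-1,k-j},  j = 1..k-1.
Step k = 1:
  phi_11 = rho(1) = 0.1292.
Step k = 2:
  phi_22 = [rho(2) - phi_11 rho(1)] / [1 - phi_11 rho(1)] = [-0.1868 - (0.1292)(0.1292)] / [1 - (0.1292)(0.1292)]
         = -0.20349264 / 0.98330736 = -0.2069.
Therefore phi_{22} = -0.2069.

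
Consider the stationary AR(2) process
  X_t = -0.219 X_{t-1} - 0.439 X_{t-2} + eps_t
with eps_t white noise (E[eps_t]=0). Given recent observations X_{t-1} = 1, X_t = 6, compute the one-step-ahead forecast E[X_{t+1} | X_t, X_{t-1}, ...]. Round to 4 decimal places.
E[X_{t+1} \mid \mathcal F_t] = -1.7530

For an AR(p) model X_t = c + sum_i phi_i X_{t-i} + eps_t, the
one-step-ahead conditional mean is
  E[X_{t+1} | X_t, ...] = c + sum_i phi_i X_{t+1-i}.
Substitute known values:
  E[X_{t+1} | ...] = (-0.219) * (6) + (-0.439) * (1)
                   = -1.7530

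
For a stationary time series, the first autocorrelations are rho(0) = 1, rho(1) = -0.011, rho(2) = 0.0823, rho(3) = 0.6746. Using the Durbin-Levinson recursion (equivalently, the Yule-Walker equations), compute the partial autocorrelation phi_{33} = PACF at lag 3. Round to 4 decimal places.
\phi_{33} = 0.6810

The PACF at lag k is phi_{kk}, the last component of the solution
to the Yule-Walker system G_k phi = r_k where
  (G_k)_{ij} = rho(|i - j|), (r_k)_i = rho(i), i,j = 1..k.
Equivalently, Durbin-Levinson gives phi_{kk} iteratively:
  phi_{11} = rho(1)
  phi_{kk} = [rho(k) - sum_{j=1..k-1} phi_{k-1,j} rho(k-j)]
            / [1 - sum_{j=1..k-1} phi_{k-1,j} rho(j)],
  phi_{k,j} = phi_{k-1,j} - phi_{kk} phi_{k-1,k-j},  j = 1..k-1.
Step k = 1:
  phi_11 = rho(1) = -0.011.
Step k = 2:
  phi_22 = [rho(2) - phi_11 rho(1)] / [1 - phi_11 rho(1)] = [0.0823 - (-0.011)(-0.011)] / [1 - (-0.011)(-0.011)]
         = 0.082179 / 0.999879 = 0.082189.
  Update: phi_21 = phi_11 - phi_22 phi_11 = -0.011 - (0.082189)(-0.011) = -0.010096.
Step k = 3:
  phi_33 = [rho(3) - phi_21 rho(2) - phi_22 rho(1)] / [1 - phi_21 rho(1) - phi_22 rho(2)]
    numerator   = 0.6746 - (-0.010096)(0.0823) - (0.082189)(-0.011) = 0.67633497
    denominator = 1 - (-0.010096)(-0.011) - (0.082189)(0.0823) = 0.99312479
  phi_33 = 0.67633497 / 0.99312479 = 0.681.
Therefore phi_{33} = 0.6810.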